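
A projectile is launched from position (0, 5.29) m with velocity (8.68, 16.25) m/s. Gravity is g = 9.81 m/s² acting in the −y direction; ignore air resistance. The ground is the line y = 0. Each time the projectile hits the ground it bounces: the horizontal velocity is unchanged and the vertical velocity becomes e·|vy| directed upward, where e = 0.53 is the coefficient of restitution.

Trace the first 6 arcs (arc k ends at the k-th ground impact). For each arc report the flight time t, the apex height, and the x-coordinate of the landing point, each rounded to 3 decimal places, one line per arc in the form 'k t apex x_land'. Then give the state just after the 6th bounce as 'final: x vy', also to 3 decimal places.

Arc 1: start y=5.290, vy=16.250 → t=3.612, apex=18.749, x_land=31.348, impact vy=-19.179
  bounce: vy ← 0.53·19.179 = 10.165
Arc 2: start y=0.000, vy=10.165 → t=2.072, apex=5.267, x_land=49.337, impact vy=-10.165
  bounce: vy ← 0.53·10.165 = 5.388
Arc 3: start y=0.000, vy=5.388 → t=1.098, apex=1.479, x_land=58.871, impact vy=-5.388
  bounce: vy ← 0.53·5.388 = 2.855
Arc 4: start y=0.000, vy=2.855 → t=0.582, apex=0.416, x_land=63.924, impact vy=-2.855
  bounce: vy ← 0.53·2.855 = 1.513
Arc 5: start y=0.000, vy=1.513 → t=0.309, apex=0.117, x_land=66.602, impact vy=-1.513
  bounce: vy ← 0.53·1.513 = 0.802
Arc 6: start y=0.000, vy=0.802 → t=0.164, apex=0.033, x_land=68.021, impact vy=-0.802
  bounce: vy ← 0.53·0.802 = 0.425

1 3.612 18.749 31.348
2 2.072 5.267 49.337
3 1.098 1.479 58.871
4 0.582 0.416 63.924
5 0.309 0.117 66.602
6 0.164 0.033 68.021
final: 68.021 0.425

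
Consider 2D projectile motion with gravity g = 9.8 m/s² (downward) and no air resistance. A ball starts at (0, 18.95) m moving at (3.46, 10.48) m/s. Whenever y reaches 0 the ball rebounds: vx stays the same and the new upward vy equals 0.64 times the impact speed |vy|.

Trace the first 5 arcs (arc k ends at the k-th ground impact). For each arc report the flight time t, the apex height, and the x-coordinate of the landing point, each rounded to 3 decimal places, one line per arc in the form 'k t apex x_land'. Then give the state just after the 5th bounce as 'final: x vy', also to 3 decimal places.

1 3.308 24.554 11.445
2 2.865 10.057 21.359
3 1.834 4.119 27.704
4 1.174 1.687 31.765
5 0.751 0.691 34.364
final: 34.364 2.356

Arc 1: start y=18.950, vy=10.480 → t=3.308, apex=24.554, x_land=11.445, impact vy=-21.937
  bounce: vy ← 0.64·21.937 = 14.040
Arc 2: start y=0.000, vy=14.040 → t=2.865, apex=10.057, x_land=21.359, impact vy=-14.040
  bounce: vy ← 0.64·14.040 = 8.986
Arc 3: start y=0.000, vy=8.986 → t=1.834, apex=4.119, x_land=27.704, impact vy=-8.986
  bounce: vy ← 0.64·8.986 = 5.751
Arc 4: start y=0.000, vy=5.751 → t=1.174, apex=1.687, x_land=31.765, impact vy=-5.751
  bounce: vy ← 0.64·5.751 = 3.680
Arc 5: start y=0.000, vy=3.680 → t=0.751, apex=0.691, x_land=34.364, impact vy=-3.680
  bounce: vy ← 0.64·3.680 = 2.356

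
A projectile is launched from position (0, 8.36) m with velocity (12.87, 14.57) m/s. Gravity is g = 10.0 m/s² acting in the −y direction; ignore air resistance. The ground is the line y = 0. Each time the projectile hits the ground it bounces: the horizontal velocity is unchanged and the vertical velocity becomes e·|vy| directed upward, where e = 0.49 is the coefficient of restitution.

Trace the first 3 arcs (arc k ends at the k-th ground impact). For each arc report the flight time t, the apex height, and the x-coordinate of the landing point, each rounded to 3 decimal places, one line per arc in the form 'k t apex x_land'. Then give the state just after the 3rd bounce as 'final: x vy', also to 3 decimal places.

1 3.405 18.974 43.823
2 1.909 4.556 68.393
3 0.935 1.094 80.432
final: 80.432 2.292

Arc 1: start y=8.360, vy=14.570 → t=3.405, apex=18.974, x_land=43.823, impact vy=-19.480
  bounce: vy ← 0.49·19.480 = 9.545
Arc 2: start y=0.000, vy=9.545 → t=1.909, apex=4.556, x_land=68.393, impact vy=-9.545
  bounce: vy ← 0.49·9.545 = 4.677
Arc 3: start y=0.000, vy=4.677 → t=0.935, apex=1.094, x_land=80.432, impact vy=-4.677
  bounce: vy ← 0.49·4.677 = 2.292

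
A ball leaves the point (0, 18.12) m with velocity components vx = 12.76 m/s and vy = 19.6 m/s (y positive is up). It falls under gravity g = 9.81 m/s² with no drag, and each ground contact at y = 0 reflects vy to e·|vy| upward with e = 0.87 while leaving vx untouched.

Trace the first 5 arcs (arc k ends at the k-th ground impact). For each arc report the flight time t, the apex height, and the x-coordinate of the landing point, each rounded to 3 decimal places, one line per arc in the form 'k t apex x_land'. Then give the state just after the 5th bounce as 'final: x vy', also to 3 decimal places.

1 4.770 37.700 60.869
2 4.824 28.535 122.423
3 4.197 21.598 175.974
4 3.651 16.348 222.564
5 3.177 12.374 263.097
final: 263.097 13.556

Arc 1: start y=18.120, vy=19.600 → t=4.770, apex=37.700, x_land=60.869, impact vy=-27.197
  bounce: vy ← 0.87·27.197 = 23.661
Arc 2: start y=0.000, vy=23.661 → t=4.824, apex=28.535, x_land=122.423, impact vy=-23.661
  bounce: vy ← 0.87·23.661 = 20.585
Arc 3: start y=0.000, vy=20.585 → t=4.197, apex=21.598, x_land=175.974, impact vy=-20.585
  bounce: vy ← 0.87·20.585 = 17.909
Arc 4: start y=0.000, vy=17.909 → t=3.651, apex=16.348, x_land=222.564, impact vy=-17.909
  bounce: vy ← 0.87·17.909 = 15.581
Arc 5: start y=0.000, vy=15.581 → t=3.177, apex=12.374, x_land=263.097, impact vy=-15.581
  bounce: vy ← 0.87·15.581 = 13.556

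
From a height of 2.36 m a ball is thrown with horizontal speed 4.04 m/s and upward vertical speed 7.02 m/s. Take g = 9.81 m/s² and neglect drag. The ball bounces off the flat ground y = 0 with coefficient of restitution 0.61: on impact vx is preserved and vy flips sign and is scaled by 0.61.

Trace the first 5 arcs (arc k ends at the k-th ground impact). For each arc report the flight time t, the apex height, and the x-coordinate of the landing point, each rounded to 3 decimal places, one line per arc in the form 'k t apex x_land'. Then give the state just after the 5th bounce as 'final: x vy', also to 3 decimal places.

1 1.712 4.872 6.917
2 1.216 1.813 11.829
3 0.742 0.675 14.826
4 0.452 0.251 16.653
5 0.276 0.093 17.768
final: 17.768 0.826

Arc 1: start y=2.360, vy=7.020 → t=1.712, apex=4.872, x_land=6.917, impact vy=-9.777
  bounce: vy ← 0.61·9.777 = 5.964
Arc 2: start y=0.000, vy=5.964 → t=1.216, apex=1.813, x_land=11.829, impact vy=-5.964
  bounce: vy ← 0.61·5.964 = 3.638
Arc 3: start y=0.000, vy=3.638 → t=0.742, apex=0.675, x_land=14.826, impact vy=-3.638
  bounce: vy ← 0.61·3.638 = 2.219
Arc 4: start y=0.000, vy=2.219 → t=0.452, apex=0.251, x_land=16.653, impact vy=-2.219
  bounce: vy ← 0.61·2.219 = 1.354
Arc 5: start y=0.000, vy=1.354 → t=0.276, apex=0.093, x_land=17.768, impact vy=-1.354
  bounce: vy ← 0.61·1.354 = 0.826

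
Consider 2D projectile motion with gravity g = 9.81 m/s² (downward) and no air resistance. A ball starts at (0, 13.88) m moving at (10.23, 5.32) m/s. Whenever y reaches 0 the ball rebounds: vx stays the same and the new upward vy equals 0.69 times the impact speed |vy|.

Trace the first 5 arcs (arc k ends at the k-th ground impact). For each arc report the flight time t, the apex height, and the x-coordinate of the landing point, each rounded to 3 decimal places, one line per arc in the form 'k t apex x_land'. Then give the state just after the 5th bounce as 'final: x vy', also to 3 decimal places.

Arc 1: start y=13.880, vy=5.320 → t=2.310, apex=15.323, x_land=23.629, impact vy=-17.339
  bounce: vy ← 0.69·17.339 = 11.964
Arc 2: start y=0.000, vy=11.964 → t=2.439, apex=7.295, x_land=48.580, impact vy=-11.964
  bounce: vy ← 0.69·11.964 = 8.255
Arc 3: start y=0.000, vy=8.255 → t=1.683, apex=3.473, x_land=65.797, impact vy=-8.255
  bounce: vy ← 0.69·8.255 = 5.696
Arc 4: start y=0.000, vy=5.696 → t=1.161, apex=1.654, x_land=77.677, impact vy=-5.696
  bounce: vy ← 0.69·5.696 = 3.930
Arc 5: start y=0.000, vy=3.930 → t=0.801, apex=0.787, x_land=85.873, impact vy=-3.930
  bounce: vy ← 0.69·3.930 = 2.712

1 2.310 15.323 23.629
2 2.439 7.295 48.580
3 1.683 3.473 65.797
4 1.161 1.654 77.677
5 0.801 0.787 85.873
final: 85.873 2.712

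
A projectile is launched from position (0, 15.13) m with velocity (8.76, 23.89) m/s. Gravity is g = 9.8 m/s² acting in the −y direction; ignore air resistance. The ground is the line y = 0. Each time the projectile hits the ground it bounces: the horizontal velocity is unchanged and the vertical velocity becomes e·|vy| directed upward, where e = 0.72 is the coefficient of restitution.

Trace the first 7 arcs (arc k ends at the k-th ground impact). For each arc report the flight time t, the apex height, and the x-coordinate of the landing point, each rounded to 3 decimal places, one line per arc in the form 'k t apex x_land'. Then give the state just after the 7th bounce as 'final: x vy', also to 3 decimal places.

Arc 1: start y=15.130, vy=23.890 → t=5.443, apex=44.249, x_land=47.679, impact vy=-29.450
  bounce: vy ← 0.72·29.450 = 21.204
Arc 2: start y=0.000, vy=21.204 → t=4.327, apex=22.939, x_land=85.586, impact vy=-21.204
  bounce: vy ← 0.72·21.204 = 15.267
Arc 3: start y=0.000, vy=15.267 → t=3.116, apex=11.891, x_land=112.879, impact vy=-15.267
  bounce: vy ← 0.72·15.267 = 10.992
Arc 4: start y=0.000, vy=10.992 → t=2.243, apex=6.165, x_land=132.530, impact vy=-10.992
  bounce: vy ← 0.72·10.992 = 7.914
Arc 5: start y=0.000, vy=7.914 → t=1.615, apex=3.196, x_land=146.679, impact vy=-7.914
  bounce: vy ← 0.72·7.914 = 5.698
Arc 6: start y=0.000, vy=5.698 → t=1.163, apex=1.657, x_land=156.866, impact vy=-5.698
  bounce: vy ← 0.72·5.698 = 4.103
Arc 7: start y=0.000, vy=4.103 → t=0.837, apex=0.859, x_land=164.201, impact vy=-4.103
  bounce: vy ← 0.72·4.103 = 2.954

1 5.443 44.249 47.679
2 4.327 22.939 85.586
3 3.116 11.891 112.879
4 2.243 6.165 132.530
5 1.615 3.196 146.679
6 1.163 1.657 156.866
7 0.837 0.859 164.201
final: 164.201 2.954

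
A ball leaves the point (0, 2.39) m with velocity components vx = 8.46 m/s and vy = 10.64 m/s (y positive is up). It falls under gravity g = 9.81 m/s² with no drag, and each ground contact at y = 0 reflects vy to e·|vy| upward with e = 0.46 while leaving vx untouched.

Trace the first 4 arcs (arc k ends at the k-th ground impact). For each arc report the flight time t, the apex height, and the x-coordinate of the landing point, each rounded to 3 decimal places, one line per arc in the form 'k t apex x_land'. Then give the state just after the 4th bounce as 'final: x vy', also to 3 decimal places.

1 2.374 8.160 20.088
2 1.187 1.727 30.127
3 0.546 0.365 34.744
4 0.251 0.077 36.869
final: 36.869 0.567

Arc 1: start y=2.390, vy=10.640 → t=2.374, apex=8.160, x_land=20.088, impact vy=-12.653
  bounce: vy ← 0.46·12.653 = 5.820
Arc 2: start y=0.000, vy=5.820 → t=1.187, apex=1.727, x_land=30.127, impact vy=-5.820
  bounce: vy ← 0.46·5.820 = 2.677
Arc 3: start y=0.000, vy=2.677 → t=0.546, apex=0.365, x_land=34.744, impact vy=-2.677
  bounce: vy ← 0.46·2.677 = 1.232
Arc 4: start y=0.000, vy=1.232 → t=0.251, apex=0.077, x_land=36.869, impact vy=-1.232
  bounce: vy ← 0.46·1.232 = 0.567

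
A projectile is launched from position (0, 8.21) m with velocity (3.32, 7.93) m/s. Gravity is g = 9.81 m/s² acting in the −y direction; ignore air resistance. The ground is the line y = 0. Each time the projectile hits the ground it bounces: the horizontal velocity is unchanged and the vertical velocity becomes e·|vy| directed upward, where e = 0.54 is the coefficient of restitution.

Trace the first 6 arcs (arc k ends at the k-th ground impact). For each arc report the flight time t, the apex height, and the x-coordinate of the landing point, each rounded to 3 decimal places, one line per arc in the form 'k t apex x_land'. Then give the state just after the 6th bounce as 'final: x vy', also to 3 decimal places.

Arc 1: start y=8.210, vy=7.930 → t=2.334, apex=11.415, x_land=7.749, impact vy=-14.965
  bounce: vy ← 0.54·14.965 = 8.081
Arc 2: start y=0.000, vy=8.081 → t=1.648, apex=3.329, x_land=13.218, impact vy=-8.081
  bounce: vy ← 0.54·8.081 = 4.364
Arc 3: start y=0.000, vy=4.364 → t=0.890, apex=0.971, x_land=16.172, impact vy=-4.364
  bounce: vy ← 0.54·4.364 = 2.357
Arc 4: start y=0.000, vy=2.357 → t=0.480, apex=0.283, x_land=17.767, impact vy=-2.357
  bounce: vy ← 0.54·2.357 = 1.273
Arc 5: start y=0.000, vy=1.273 → t=0.259, apex=0.083, x_land=18.629, impact vy=-1.273
  bounce: vy ← 0.54·1.273 = 0.687
Arc 6: start y=0.000, vy=0.687 → t=0.140, apex=0.024, x_land=19.094, impact vy=-0.687
  bounce: vy ← 0.54·0.687 = 0.371

1 2.334 11.415 7.749
2 1.648 3.329 13.218
3 0.890 0.971 16.172
4 0.480 0.283 17.767
5 0.259 0.083 18.629
6 0.140 0.024 19.094
final: 19.094 0.371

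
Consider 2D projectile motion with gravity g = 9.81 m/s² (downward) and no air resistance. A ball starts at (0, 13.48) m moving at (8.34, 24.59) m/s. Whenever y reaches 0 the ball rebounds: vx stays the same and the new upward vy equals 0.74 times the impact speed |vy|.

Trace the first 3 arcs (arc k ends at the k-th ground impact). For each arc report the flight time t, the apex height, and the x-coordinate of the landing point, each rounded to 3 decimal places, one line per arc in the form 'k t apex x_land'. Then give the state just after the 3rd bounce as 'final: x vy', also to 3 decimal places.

Arc 1: start y=13.480, vy=24.590 → t=5.512, apex=44.299, x_land=45.969, impact vy=-29.481
  bounce: vy ← 0.74·29.481 = 21.816
Arc 2: start y=0.000, vy=21.816 → t=4.448, apex=24.258, x_land=83.063, impact vy=-21.816
  bounce: vy ← 0.74·21.816 = 16.144
Arc 3: start y=0.000, vy=16.144 → t=3.291, apex=13.284, x_land=110.513, impact vy=-16.144
  bounce: vy ← 0.74·16.144 = 11.947

1 5.512 44.299 45.969
2 4.448 24.258 83.063
3 3.291 13.284 110.513
final: 110.513 11.947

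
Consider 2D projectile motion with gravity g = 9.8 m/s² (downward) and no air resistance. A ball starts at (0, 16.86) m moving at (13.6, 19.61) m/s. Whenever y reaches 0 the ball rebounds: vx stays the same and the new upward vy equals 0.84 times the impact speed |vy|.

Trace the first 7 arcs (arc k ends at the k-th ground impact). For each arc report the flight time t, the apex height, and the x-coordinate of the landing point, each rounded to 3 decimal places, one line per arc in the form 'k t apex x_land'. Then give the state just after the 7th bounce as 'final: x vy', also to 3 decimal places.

1 4.730 36.480 64.322
2 4.584 25.740 126.663
3 3.851 18.162 179.030
4 3.234 12.815 223.019
5 2.717 9.043 259.969
6 2.282 6.380 291.007
7 1.917 4.502 317.079
final: 317.079 7.891

Arc 1: start y=16.860, vy=19.610 → t=4.730, apex=36.480, x_land=64.322, impact vy=-26.740
  bounce: vy ← 0.84·26.740 = 22.461
Arc 2: start y=0.000, vy=22.461 → t=4.584, apex=25.740, x_land=126.663, impact vy=-22.461
  bounce: vy ← 0.84·22.461 = 18.867
Arc 3: start y=0.000, vy=18.867 → t=3.851, apex=18.162, x_land=179.030, impact vy=-18.867
  bounce: vy ← 0.84·18.867 = 15.849
Arc 4: start y=0.000, vy=15.849 → t=3.234, apex=12.815, x_land=223.019, impact vy=-15.849
  bounce: vy ← 0.84·15.849 = 13.313
Arc 5: start y=0.000, vy=13.313 → t=2.717, apex=9.043, x_land=259.969, impact vy=-13.313
  bounce: vy ← 0.84·13.313 = 11.183
Arc 6: start y=0.000, vy=11.183 → t=2.282, apex=6.380, x_land=291.007, impact vy=-11.183
  bounce: vy ← 0.84·11.183 = 9.394
Arc 7: start y=0.000, vy=9.394 → t=1.917, apex=4.502, x_land=317.079, impact vy=-9.394
  bounce: vy ← 0.84·9.394 = 7.891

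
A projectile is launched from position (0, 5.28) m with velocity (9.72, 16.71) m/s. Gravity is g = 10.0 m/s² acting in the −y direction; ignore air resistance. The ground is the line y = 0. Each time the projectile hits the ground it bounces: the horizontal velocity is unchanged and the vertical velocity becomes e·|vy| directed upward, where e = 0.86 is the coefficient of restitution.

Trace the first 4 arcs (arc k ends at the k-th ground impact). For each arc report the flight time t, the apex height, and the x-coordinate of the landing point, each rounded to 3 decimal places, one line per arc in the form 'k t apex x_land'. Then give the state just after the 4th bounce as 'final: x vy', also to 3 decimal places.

1 3.633 19.241 35.310
2 3.374 14.231 68.106
3 2.902 10.525 96.311
4 2.495 7.784 120.567
final: 120.567 10.731

Arc 1: start y=5.280, vy=16.710 → t=3.633, apex=19.241, x_land=35.310, impact vy=-19.617
  bounce: vy ← 0.86·19.617 = 16.871
Arc 2: start y=0.000, vy=16.871 → t=3.374, apex=14.231, x_land=68.106, impact vy=-16.871
  bounce: vy ← 0.86·16.871 = 14.509
Arc 3: start y=0.000, vy=14.509 → t=2.902, apex=10.525, x_land=96.311, impact vy=-14.509
  bounce: vy ← 0.86·14.509 = 12.477
Arc 4: start y=0.000, vy=12.477 → t=2.495, apex=7.784, x_land=120.567, impact vy=-12.477
  bounce: vy ← 0.86·12.477 = 10.731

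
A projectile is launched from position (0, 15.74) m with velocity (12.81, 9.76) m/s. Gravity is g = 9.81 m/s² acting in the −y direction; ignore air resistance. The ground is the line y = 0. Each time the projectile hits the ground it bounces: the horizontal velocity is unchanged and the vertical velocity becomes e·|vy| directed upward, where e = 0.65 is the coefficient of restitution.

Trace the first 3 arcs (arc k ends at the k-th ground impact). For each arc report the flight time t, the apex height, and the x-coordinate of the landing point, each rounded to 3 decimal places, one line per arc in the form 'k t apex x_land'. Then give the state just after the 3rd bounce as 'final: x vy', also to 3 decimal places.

1 3.044 20.595 38.994
2 2.664 8.701 73.117
3 1.731 3.676 95.298
final: 95.298 5.520

Arc 1: start y=15.740, vy=9.760 → t=3.044, apex=20.595, x_land=38.994, impact vy=-20.102
  bounce: vy ← 0.65·20.102 = 13.066
Arc 2: start y=0.000, vy=13.066 → t=2.664, apex=8.701, x_land=73.117, impact vy=-13.066
  bounce: vy ← 0.65·13.066 = 8.493
Arc 3: start y=0.000, vy=8.493 → t=1.731, apex=3.676, x_land=95.298, impact vy=-8.493
  bounce: vy ← 0.65·8.493 = 5.520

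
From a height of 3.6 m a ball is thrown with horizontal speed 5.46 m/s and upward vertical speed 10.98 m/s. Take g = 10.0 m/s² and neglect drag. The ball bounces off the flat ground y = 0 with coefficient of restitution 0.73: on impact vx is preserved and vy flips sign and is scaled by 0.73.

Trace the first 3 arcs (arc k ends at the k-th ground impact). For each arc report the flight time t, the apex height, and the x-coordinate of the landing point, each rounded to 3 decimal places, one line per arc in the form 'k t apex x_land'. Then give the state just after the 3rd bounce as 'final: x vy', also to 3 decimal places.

1 2.486 9.628 13.572
2 2.026 5.131 24.634
3 1.479 2.734 32.709
final: 32.709 5.398

Arc 1: start y=3.600, vy=10.980 → t=2.486, apex=9.628, x_land=13.572, impact vy=-13.877
  bounce: vy ← 0.73·13.877 = 10.130
Arc 2: start y=0.000, vy=10.130 → t=2.026, apex=5.131, x_land=24.634, impact vy=-10.130
  bounce: vy ← 0.73·10.130 = 7.395
Arc 3: start y=0.000, vy=7.395 → t=1.479, apex=2.734, x_land=32.709, impact vy=-7.395
  bounce: vy ← 0.73·7.395 = 5.398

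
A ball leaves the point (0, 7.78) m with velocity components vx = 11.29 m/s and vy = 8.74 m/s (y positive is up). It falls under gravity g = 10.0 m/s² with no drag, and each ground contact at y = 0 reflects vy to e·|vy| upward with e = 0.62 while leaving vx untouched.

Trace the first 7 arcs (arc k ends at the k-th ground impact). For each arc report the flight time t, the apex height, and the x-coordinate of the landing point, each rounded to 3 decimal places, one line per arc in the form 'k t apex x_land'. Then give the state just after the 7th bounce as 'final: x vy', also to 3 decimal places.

1 2.397 11.599 27.063
2 1.889 4.459 48.386
3 1.171 1.714 61.607
4 0.726 0.659 69.803
5 0.450 0.253 74.885
6 0.279 0.097 78.036
7 0.173 0.037 79.989
final: 79.989 0.536

Arc 1: start y=7.780, vy=8.740 → t=2.397, apex=11.599, x_land=27.063, impact vy=-15.231
  bounce: vy ← 0.62·15.231 = 9.443
Arc 2: start y=0.000, vy=9.443 → t=1.889, apex=4.459, x_land=48.386, impact vy=-9.443
  bounce: vy ← 0.62·9.443 = 5.855
Arc 3: start y=0.000, vy=5.855 → t=1.171, apex=1.714, x_land=61.607, impact vy=-5.855
  bounce: vy ← 0.62·5.855 = 3.630
Arc 4: start y=0.000, vy=3.630 → t=0.726, apex=0.659, x_land=69.803, impact vy=-3.630
  bounce: vy ← 0.62·3.630 = 2.251
Arc 5: start y=0.000, vy=2.251 → t=0.450, apex=0.253, x_land=74.885, impact vy=-2.251
  bounce: vy ← 0.62·2.251 = 1.395
Arc 6: start y=0.000, vy=1.395 → t=0.279, apex=0.097, x_land=78.036, impact vy=-1.395
  bounce: vy ← 0.62·1.395 = 0.865
Arc 7: start y=0.000, vy=0.865 → t=0.173, apex=0.037, x_land=79.989, impact vy=-0.865
  bounce: vy ← 0.62·0.865 = 0.536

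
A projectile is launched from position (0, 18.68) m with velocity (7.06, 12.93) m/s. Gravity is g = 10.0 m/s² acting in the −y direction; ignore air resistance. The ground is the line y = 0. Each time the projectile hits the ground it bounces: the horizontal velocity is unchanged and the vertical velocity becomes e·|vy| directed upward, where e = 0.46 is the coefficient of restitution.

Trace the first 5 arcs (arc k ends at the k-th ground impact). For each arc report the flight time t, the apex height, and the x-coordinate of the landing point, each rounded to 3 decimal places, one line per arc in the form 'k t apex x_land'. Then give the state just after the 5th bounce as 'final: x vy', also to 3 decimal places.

1 3.618 27.039 25.546
2 2.139 5.722 40.651
3 0.984 1.211 47.599
4 0.453 0.256 50.795
5 0.208 0.054 52.265
final: 52.265 0.479

Arc 1: start y=18.680, vy=12.930 → t=3.618, apex=27.039, x_land=25.546, impact vy=-23.255
  bounce: vy ← 0.46·23.255 = 10.697
Arc 2: start y=0.000, vy=10.697 → t=2.139, apex=5.722, x_land=40.651, impact vy=-10.697
  bounce: vy ← 0.46·10.697 = 4.921
Arc 3: start y=0.000, vy=4.921 → t=0.984, apex=1.211, x_land=47.599, impact vy=-4.921
  bounce: vy ← 0.46·4.921 = 2.264
Arc 4: start y=0.000, vy=2.264 → t=0.453, apex=0.256, x_land=50.795, impact vy=-2.264
  bounce: vy ← 0.46·2.264 = 1.041
Arc 5: start y=0.000, vy=1.041 → t=0.208, apex=0.054, x_land=52.265, impact vy=-1.041
  bounce: vy ← 0.46·1.041 = 0.479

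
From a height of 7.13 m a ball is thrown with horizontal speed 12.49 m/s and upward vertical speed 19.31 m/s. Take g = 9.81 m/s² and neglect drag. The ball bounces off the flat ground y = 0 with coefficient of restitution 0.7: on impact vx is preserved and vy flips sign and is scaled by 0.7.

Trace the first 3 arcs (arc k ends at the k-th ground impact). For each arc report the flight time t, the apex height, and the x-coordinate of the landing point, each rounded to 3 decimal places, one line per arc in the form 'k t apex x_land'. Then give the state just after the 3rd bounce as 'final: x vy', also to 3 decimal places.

1 4.277 26.135 53.416
2 3.232 12.806 93.779
3 2.262 6.275 122.033
final: 122.033 7.767

Arc 1: start y=7.130, vy=19.310 → t=4.277, apex=26.135, x_land=53.416, impact vy=-22.644
  bounce: vy ← 0.7·22.644 = 15.851
Arc 2: start y=0.000, vy=15.851 → t=3.232, apex=12.806, x_land=93.779, impact vy=-15.851
  bounce: vy ← 0.7·15.851 = 11.096
Arc 3: start y=0.000, vy=11.096 → t=2.262, apex=6.275, x_land=122.033, impact vy=-11.096
  bounce: vy ← 0.7·11.096 = 7.767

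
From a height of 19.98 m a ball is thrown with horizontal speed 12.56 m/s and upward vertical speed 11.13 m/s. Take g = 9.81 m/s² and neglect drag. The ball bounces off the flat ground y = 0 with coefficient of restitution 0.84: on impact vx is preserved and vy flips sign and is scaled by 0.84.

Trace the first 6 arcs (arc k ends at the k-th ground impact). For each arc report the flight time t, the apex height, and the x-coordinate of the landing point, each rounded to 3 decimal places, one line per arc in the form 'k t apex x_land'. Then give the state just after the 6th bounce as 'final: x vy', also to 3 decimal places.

Arc 1: start y=19.980, vy=11.130 → t=3.450, apex=26.294, x_land=43.330, impact vy=-22.713
  bounce: vy ← 0.84·22.713 = 19.079
Arc 2: start y=0.000, vy=19.079 → t=3.890, apex=18.553, x_land=92.185, impact vy=-19.079
  bounce: vy ← 0.84·19.079 = 16.026
Arc 3: start y=0.000, vy=16.026 → t=3.267, apex=13.091, x_land=133.223, impact vy=-16.026
  bounce: vy ← 0.84·16.026 = 13.462
Arc 4: start y=0.000, vy=13.462 → t=2.745, apex=9.237, x_land=167.695, impact vy=-13.462
  bounce: vy ← 0.84·13.462 = 11.308
Arc 5: start y=0.000, vy=11.308 → t=2.305, apex=6.518, x_land=196.651, impact vy=-11.308
  bounce: vy ← 0.84·11.308 = 9.499
Arc 6: start y=0.000, vy=9.499 → t=1.937, apex=4.599, x_land=220.974, impact vy=-9.499
  bounce: vy ← 0.84·9.499 = 7.979

1 3.450 26.294 43.330
2 3.890 18.553 92.185
3 3.267 13.091 133.223
4 2.745 9.237 167.695
5 2.305 6.518 196.651
6 1.937 4.599 220.974
final: 220.974 7.979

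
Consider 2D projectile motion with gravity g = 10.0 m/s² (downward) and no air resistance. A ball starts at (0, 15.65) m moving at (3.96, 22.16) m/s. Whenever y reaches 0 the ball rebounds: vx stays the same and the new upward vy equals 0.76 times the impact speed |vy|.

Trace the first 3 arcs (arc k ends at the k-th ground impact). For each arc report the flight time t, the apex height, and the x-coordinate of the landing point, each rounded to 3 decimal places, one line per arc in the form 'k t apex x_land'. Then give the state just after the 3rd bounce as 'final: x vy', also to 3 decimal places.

1 5.052 40.203 20.004
2 4.310 23.221 37.072
3 3.276 13.413 50.044
final: 50.044 12.448

Arc 1: start y=15.650, vy=22.160 → t=5.052, apex=40.203, x_land=20.004, impact vy=-28.356
  bounce: vy ← 0.76·28.356 = 21.551
Arc 2: start y=0.000, vy=21.551 → t=4.310, apex=23.221, x_land=37.072, impact vy=-21.551
  bounce: vy ← 0.76·21.551 = 16.378
Arc 3: start y=0.000, vy=16.378 → t=3.276, apex=13.413, x_land=50.044, impact vy=-16.378
  bounce: vy ← 0.76·16.378 = 12.448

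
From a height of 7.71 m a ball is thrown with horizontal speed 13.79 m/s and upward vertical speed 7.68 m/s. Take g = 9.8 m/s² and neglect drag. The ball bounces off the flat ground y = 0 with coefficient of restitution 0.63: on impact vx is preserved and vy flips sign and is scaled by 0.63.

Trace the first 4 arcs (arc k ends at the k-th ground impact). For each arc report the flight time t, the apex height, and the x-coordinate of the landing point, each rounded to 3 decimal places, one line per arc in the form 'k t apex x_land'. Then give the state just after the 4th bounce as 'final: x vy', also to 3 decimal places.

Arc 1: start y=7.710, vy=7.680 → t=2.263, apex=10.719, x_land=31.203, impact vy=-14.495
  bounce: vy ← 0.63·14.495 = 9.132
Arc 2: start y=0.000, vy=9.132 → t=1.864, apex=4.254, x_land=56.902, impact vy=-9.132
  bounce: vy ← 0.63·9.132 = 5.753
Arc 3: start y=0.000, vy=5.753 → t=1.174, apex=1.689, x_land=73.093, impact vy=-5.753
  bounce: vy ← 0.63·5.753 = 3.624
Arc 4: start y=0.000, vy=3.624 → t=0.740, apex=0.670, x_land=83.293, impact vy=-3.624
  bounce: vy ← 0.63·3.624 = 2.283

1 2.263 10.719 31.203
2 1.864 4.254 56.902
3 1.174 1.689 73.093
4 0.740 0.670 83.293
final: 83.293 2.283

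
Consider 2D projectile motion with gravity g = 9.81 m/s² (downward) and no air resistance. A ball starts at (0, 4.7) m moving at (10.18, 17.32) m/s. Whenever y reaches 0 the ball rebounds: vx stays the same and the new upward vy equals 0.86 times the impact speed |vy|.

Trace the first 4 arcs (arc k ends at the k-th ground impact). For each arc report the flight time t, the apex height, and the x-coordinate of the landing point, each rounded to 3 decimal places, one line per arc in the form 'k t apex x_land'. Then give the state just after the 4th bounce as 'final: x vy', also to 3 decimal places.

1 3.784 19.990 38.524
2 3.472 14.784 73.872
3 2.986 10.934 104.271
4 2.568 8.087 130.414
final: 130.414 10.833

Arc 1: start y=4.700, vy=17.320 → t=3.784, apex=19.990, x_land=38.524, impact vy=-19.804
  bounce: vy ← 0.86·19.804 = 17.031
Arc 2: start y=0.000, vy=17.031 → t=3.472, apex=14.784, x_land=73.872, impact vy=-17.031
  bounce: vy ← 0.86·17.031 = 14.647
Arc 3: start y=0.000, vy=14.647 → t=2.986, apex=10.934, x_land=104.271, impact vy=-14.647
  bounce: vy ← 0.86·14.647 = 12.596
Arc 4: start y=0.000, vy=12.596 → t=2.568, apex=8.087, x_land=130.414, impact vy=-12.596
  bounce: vy ← 0.86·12.596 = 10.833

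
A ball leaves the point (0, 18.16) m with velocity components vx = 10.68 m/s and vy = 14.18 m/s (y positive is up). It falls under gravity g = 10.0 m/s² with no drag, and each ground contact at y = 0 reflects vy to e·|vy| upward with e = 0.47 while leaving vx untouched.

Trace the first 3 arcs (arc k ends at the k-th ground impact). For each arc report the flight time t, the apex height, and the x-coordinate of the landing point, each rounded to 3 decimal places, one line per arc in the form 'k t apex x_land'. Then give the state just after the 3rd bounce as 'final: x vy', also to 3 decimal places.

Arc 1: start y=18.160, vy=14.180 → t=3.793, apex=28.214, x_land=40.514, impact vy=-23.754
  bounce: vy ← 0.47·23.754 = 11.165
Arc 2: start y=0.000, vy=11.165 → t=2.233, apex=6.232, x_land=64.361, impact vy=-11.165
  bounce: vy ← 0.47·11.165 = 5.247
Arc 3: start y=0.000, vy=5.247 → t=1.049, apex=1.377, x_land=75.570, impact vy=-5.247
  bounce: vy ← 0.47·5.247 = 2.466

1 3.793 28.214 40.514
2 2.233 6.232 64.361
3 1.049 1.377 75.570
final: 75.570 2.466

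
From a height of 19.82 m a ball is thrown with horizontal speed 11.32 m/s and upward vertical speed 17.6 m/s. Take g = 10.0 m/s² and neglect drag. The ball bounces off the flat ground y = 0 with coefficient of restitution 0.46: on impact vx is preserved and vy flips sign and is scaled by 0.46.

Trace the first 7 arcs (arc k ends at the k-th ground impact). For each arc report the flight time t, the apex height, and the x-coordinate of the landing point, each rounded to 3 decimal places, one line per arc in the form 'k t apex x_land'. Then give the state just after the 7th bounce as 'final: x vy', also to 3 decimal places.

Arc 1: start y=19.820, vy=17.600 → t=4.417, apex=35.308, x_land=50.005, impact vy=-26.574
  bounce: vy ← 0.46·26.574 = 12.224
Arc 2: start y=0.000, vy=12.224 → t=2.445, apex=7.471, x_land=77.679, impact vy=-12.224
  bounce: vy ← 0.46·12.224 = 5.623
Arc 3: start y=0.000, vy=5.623 → t=1.125, apex=1.581, x_land=90.410, impact vy=-5.623
  bounce: vy ← 0.46·5.623 = 2.587
Arc 4: start y=0.000, vy=2.587 → t=0.517, apex=0.335, x_land=96.266, impact vy=-2.587
  bounce: vy ← 0.46·2.587 = 1.190
Arc 5: start y=0.000, vy=1.190 → t=0.238, apex=0.071, x_land=98.960, impact vy=-1.190
  bounce: vy ← 0.46·1.190 = 0.547
Arc 6: start y=0.000, vy=0.547 → t=0.109, apex=0.015, x_land=100.199, impact vy=-0.547
  bounce: vy ← 0.46·0.547 = 0.252
Arc 7: start y=0.000, vy=0.252 → t=0.050, apex=0.003, x_land=100.769, impact vy=-0.252
  bounce: vy ← 0.46·0.252 = 0.116

1 4.417 35.308 50.005
2 2.445 7.471 77.679
3 1.125 1.581 90.410
4 0.517 0.335 96.266
5 0.238 0.071 98.960
6 0.109 0.015 100.199
7 0.050 0.003 100.769
final: 100.769 0.116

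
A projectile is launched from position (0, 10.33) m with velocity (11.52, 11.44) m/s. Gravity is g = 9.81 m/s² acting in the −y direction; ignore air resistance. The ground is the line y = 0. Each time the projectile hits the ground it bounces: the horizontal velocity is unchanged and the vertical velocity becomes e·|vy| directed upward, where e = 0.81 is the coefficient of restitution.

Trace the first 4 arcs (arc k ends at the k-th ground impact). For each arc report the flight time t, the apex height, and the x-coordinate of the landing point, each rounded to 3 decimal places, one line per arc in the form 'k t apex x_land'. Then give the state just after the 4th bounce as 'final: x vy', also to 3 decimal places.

1 3.028 17.000 34.881
2 3.016 11.154 69.625
3 2.443 7.318 97.767
4 1.979 4.801 120.563
final: 120.563 7.862

Arc 1: start y=10.330, vy=11.440 → t=3.028, apex=17.000, x_land=34.881, impact vy=-18.263
  bounce: vy ← 0.81·18.263 = 14.793
Arc 2: start y=0.000, vy=14.793 → t=3.016, apex=11.154, x_land=69.625, impact vy=-14.793
  bounce: vy ← 0.81·14.793 = 11.983
Arc 3: start y=0.000, vy=11.983 → t=2.443, apex=7.318, x_land=97.767, impact vy=-11.983
  bounce: vy ← 0.81·11.983 = 9.706
Arc 4: start y=0.000, vy=9.706 → t=1.979, apex=4.801, x_land=120.563, impact vy=-9.706
  bounce: vy ← 0.81·9.706 = 7.862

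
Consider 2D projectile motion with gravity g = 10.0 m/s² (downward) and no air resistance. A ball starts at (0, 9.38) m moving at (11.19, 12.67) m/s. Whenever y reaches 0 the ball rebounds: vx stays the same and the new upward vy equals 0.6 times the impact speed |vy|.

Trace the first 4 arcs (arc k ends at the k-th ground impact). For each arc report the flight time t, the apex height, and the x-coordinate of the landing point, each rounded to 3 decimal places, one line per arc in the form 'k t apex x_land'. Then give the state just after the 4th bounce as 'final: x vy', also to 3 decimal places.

1 3.133 17.406 35.056
2 2.239 6.266 60.111
3 1.343 2.256 75.143
4 0.806 0.812 84.163
final: 84.163 2.418

Arc 1: start y=9.380, vy=12.670 → t=3.133, apex=17.406, x_land=35.056, impact vy=-18.658
  bounce: vy ← 0.6·18.658 = 11.195
Arc 2: start y=0.000, vy=11.195 → t=2.239, apex=6.266, x_land=60.111, impact vy=-11.195
  bounce: vy ← 0.6·11.195 = 6.717
Arc 3: start y=0.000, vy=6.717 → t=1.343, apex=2.256, x_land=75.143, impact vy=-6.717
  bounce: vy ← 0.6·6.717 = 4.030
Arc 4: start y=0.000, vy=4.030 → t=0.806, apex=0.812, x_land=84.163, impact vy=-4.030
  bounce: vy ← 0.6·4.030 = 2.418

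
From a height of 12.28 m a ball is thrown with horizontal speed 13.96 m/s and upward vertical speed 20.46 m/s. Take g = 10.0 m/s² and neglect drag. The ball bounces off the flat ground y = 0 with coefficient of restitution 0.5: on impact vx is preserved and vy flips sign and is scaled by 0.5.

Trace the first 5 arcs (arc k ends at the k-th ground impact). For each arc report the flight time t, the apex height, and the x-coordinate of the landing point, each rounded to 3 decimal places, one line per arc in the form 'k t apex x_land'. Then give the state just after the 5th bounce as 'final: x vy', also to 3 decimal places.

Arc 1: start y=12.280, vy=20.460 → t=4.623, apex=33.211, x_land=64.540, impact vy=-25.772
  bounce: vy ← 0.5·25.772 = 12.886
Arc 2: start y=0.000, vy=12.886 → t=2.577, apex=8.303, x_land=100.518, impact vy=-12.886
  bounce: vy ← 0.5·12.886 = 6.443
Arc 3: start y=0.000, vy=6.443 → t=1.289, apex=2.076, x_land=118.507, impact vy=-6.443
  bounce: vy ← 0.5·6.443 = 3.222
Arc 4: start y=0.000, vy=3.222 → t=0.644, apex=0.519, x_land=127.502, impact vy=-3.222
  bounce: vy ← 0.5·3.222 = 1.611
Arc 5: start y=0.000, vy=1.611 → t=0.322, apex=0.130, x_land=131.999, impact vy=-1.611
  bounce: vy ← 0.5·1.611 = 0.805

1 4.623 33.211 64.540
2 2.577 8.303 100.518
3 1.289 2.076 118.507
4 0.644 0.519 127.502
5 0.322 0.130 131.999
final: 131.999 0.805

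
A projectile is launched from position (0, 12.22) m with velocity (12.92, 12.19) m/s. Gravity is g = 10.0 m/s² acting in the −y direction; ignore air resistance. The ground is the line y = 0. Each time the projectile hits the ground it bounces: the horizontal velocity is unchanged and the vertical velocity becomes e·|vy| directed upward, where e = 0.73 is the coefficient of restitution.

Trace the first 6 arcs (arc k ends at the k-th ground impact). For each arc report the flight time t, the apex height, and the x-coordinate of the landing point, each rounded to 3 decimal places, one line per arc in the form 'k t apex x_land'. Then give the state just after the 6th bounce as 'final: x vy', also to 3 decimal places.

1 3.201 19.650 41.362
2 2.894 10.471 78.757
3 2.113 5.580 106.055
4 1.542 2.974 125.983
5 1.126 1.585 140.530
6 0.822 0.844 151.149
final: 151.149 3.000

Arc 1: start y=12.220, vy=12.190 → t=3.201, apex=19.650, x_land=41.362, impact vy=-19.824
  bounce: vy ← 0.73·19.824 = 14.472
Arc 2: start y=0.000, vy=14.472 → t=2.894, apex=10.471, x_land=78.757, impact vy=-14.472
  bounce: vy ← 0.73·14.472 = 10.564
Arc 3: start y=0.000, vy=10.564 → t=2.113, apex=5.580, x_land=106.055, impact vy=-10.564
  bounce: vy ← 0.73·10.564 = 7.712
Arc 4: start y=0.000, vy=7.712 → t=1.542, apex=2.974, x_land=125.983, impact vy=-7.712
  bounce: vy ← 0.73·7.712 = 5.630
Arc 5: start y=0.000, vy=5.630 → t=1.126, apex=1.585, x_land=140.530, impact vy=-5.630
  bounce: vy ← 0.73·5.630 = 4.110
Arc 6: start y=0.000, vy=4.110 → t=0.822, apex=0.844, x_land=151.149, impact vy=-4.110
  bounce: vy ← 0.73·4.110 = 3.000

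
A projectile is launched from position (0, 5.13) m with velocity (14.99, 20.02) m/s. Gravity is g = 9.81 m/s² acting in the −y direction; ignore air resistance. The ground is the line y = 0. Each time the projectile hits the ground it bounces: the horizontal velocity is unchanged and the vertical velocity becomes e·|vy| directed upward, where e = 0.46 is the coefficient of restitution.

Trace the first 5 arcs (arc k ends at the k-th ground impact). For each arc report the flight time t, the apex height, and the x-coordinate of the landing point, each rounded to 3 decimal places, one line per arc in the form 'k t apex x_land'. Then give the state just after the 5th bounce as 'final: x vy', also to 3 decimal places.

1 4.323 25.558 64.809
2 2.100 5.408 96.289
3 0.966 1.144 110.769
4 0.444 0.242 117.431
5 0.204 0.051 120.495
final: 120.495 0.461

Arc 1: start y=5.130, vy=20.020 → t=4.323, apex=25.558, x_land=64.809, impact vy=-22.393
  bounce: vy ← 0.46·22.393 = 10.301
Arc 2: start y=0.000, vy=10.301 → t=2.100, apex=5.408, x_land=96.289, impact vy=-10.301
  bounce: vy ← 0.46·10.301 = 4.738
Arc 3: start y=0.000, vy=4.738 → t=0.966, apex=1.144, x_land=110.769, impact vy=-4.738
  bounce: vy ← 0.46·4.738 = 2.180
Arc 4: start y=0.000, vy=2.180 → t=0.444, apex=0.242, x_land=117.431, impact vy=-2.180
  bounce: vy ← 0.46·2.180 = 1.003
Arc 5: start y=0.000, vy=1.003 → t=0.204, apex=0.051, x_land=120.495, impact vy=-1.003
  bounce: vy ← 0.46·1.003 = 0.461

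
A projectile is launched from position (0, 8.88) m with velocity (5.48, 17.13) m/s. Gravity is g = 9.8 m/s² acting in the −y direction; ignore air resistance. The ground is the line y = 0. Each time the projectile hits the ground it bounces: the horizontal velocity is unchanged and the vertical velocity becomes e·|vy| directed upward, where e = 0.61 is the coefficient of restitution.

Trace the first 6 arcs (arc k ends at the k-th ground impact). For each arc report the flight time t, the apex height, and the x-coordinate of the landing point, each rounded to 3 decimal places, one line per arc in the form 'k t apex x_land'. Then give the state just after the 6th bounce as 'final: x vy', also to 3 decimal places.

1 3.954 23.851 21.669
2 2.692 8.875 36.419
3 1.642 3.302 45.417
4 1.002 1.229 50.906
5 0.611 0.457 54.254
6 0.373 0.170 56.296
final: 56.296 1.114

Arc 1: start y=8.880, vy=17.130 → t=3.954, apex=23.851, x_land=21.669, impact vy=-21.621
  bounce: vy ← 0.61·21.621 = 13.189
Arc 2: start y=0.000, vy=13.189 → t=2.692, apex=8.875, x_land=36.419, impact vy=-13.189
  bounce: vy ← 0.61·13.189 = 8.045
Arc 3: start y=0.000, vy=8.045 → t=1.642, apex=3.302, x_land=45.417, impact vy=-8.045
  bounce: vy ← 0.61·8.045 = 4.908
Arc 4: start y=0.000, vy=4.908 → t=1.002, apex=1.229, x_land=50.906, impact vy=-4.908
  bounce: vy ← 0.61·4.908 = 2.994
Arc 5: start y=0.000, vy=2.994 → t=0.611, apex=0.457, x_land=54.254, impact vy=-2.994
  bounce: vy ← 0.61·2.994 = 1.826
Arc 6: start y=0.000, vy=1.826 → t=0.373, apex=0.170, x_land=56.296, impact vy=-1.826
  bounce: vy ← 0.61·1.826 = 1.114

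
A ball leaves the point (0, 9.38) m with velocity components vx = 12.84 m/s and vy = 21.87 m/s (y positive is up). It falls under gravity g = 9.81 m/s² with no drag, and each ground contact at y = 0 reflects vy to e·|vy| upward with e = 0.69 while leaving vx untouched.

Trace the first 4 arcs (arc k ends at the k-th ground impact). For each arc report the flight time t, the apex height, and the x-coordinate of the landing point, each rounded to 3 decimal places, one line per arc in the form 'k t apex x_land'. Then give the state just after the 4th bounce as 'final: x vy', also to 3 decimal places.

1 4.853 33.758 62.310
2 3.620 16.072 108.795
3 2.498 7.652 140.869
4 1.724 3.643 163.001
final: 163.001 5.834

Arc 1: start y=9.380, vy=21.870 → t=4.853, apex=33.758, x_land=62.310, impact vy=-25.736
  bounce: vy ← 0.69·25.736 = 17.758
Arc 2: start y=0.000, vy=17.758 → t=3.620, apex=16.072, x_land=108.795, impact vy=-17.758
  bounce: vy ← 0.69·17.758 = 12.253
Arc 3: start y=0.000, vy=12.253 → t=2.498, apex=7.652, x_land=140.869, impact vy=-12.253
  bounce: vy ← 0.69·12.253 = 8.454
Arc 4: start y=0.000, vy=8.454 → t=1.724, apex=3.643, x_land=163.001, impact vy=-8.454
  bounce: vy ← 0.69·8.454 = 5.834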